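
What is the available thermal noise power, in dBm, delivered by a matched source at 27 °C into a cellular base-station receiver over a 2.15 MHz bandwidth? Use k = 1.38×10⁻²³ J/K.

−110.5 dBm

T = 27 °C + 273.15 = 300.15 K
P_n = kTB = 1.38×10⁻²³ × 300.15 × 2.15×10⁶ = 8.91×10⁻¹⁵ W
In dBm: 10 log₁₀(8.91×10⁻¹⁵ / 10⁻³) = −110.5 dBm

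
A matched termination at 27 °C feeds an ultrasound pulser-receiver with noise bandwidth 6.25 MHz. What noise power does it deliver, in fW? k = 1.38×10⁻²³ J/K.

25.9 fW

T = 27 °C + 273.15 = 300.15 K
P_n = kTB = 1.38×10⁻²³ × 300.15 × 6.25×10⁶ = 2.59×10⁻¹⁴ W = 25.9 fW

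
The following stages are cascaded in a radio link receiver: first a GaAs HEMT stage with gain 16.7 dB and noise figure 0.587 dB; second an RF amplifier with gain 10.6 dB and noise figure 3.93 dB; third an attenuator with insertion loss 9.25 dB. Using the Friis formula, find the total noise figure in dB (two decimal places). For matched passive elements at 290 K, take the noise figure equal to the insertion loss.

Convert to linear (a loss of L dB is a gain of −L dB): F_i = 10^(NF_i/10), G_i = 10^(G_i,dB/10)
  Stage 1: F_1 = 10^(0.587/10) = 1.145, G_1 = 10^(16.7/10) = 46.77
  Stage 2: F_2 = 10^(3.93/10) = 2.472, G_2 = 10^(10.6/10) = 11.48
  Stage 3: F_3 = 10^(9.25/10) = 8.414, G_3 = 10^(−9.25/10) = 0.1189
Friis cascade:
  F = 1.145 + (2.472 − 1)/46.77 + (8.414 − 1)/537.0 = 1.190
NF = 10 log₁₀(1.190) = 0.76 dB

0.76 dB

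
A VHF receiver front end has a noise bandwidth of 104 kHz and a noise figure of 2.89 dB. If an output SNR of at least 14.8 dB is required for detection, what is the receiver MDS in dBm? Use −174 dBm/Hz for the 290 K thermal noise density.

−106.1 dBm

Sensitivity = −174 + 10 log₁₀(B) + NF + SNR_min
= −174 + 50.17 + 2.89 + 14.8
= −106.14 dBm → −106.1 dBm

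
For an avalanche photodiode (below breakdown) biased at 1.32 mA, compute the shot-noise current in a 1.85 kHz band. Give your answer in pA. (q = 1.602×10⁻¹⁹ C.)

885 pA

I_n = √(2qI·B)
2qI·B = 2 × 1.602×10⁻¹⁹ × 1.32×10⁻³ × 1.85×10³ = 7.82×10⁻¹⁹ A²
I_n = √(7.82×10⁻¹⁹) = 8.85×10⁻¹⁰ A = 885 pA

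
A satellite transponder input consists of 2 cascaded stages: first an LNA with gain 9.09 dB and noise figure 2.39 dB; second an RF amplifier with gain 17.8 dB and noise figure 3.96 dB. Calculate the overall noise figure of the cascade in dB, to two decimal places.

2.83 dB

Convert to linear (a loss of L dB is a gain of −L dB): F_i = 10^(NF_i/10), G_i = 10^(G_i,dB/10)
  Stage 1: F_1 = 10^(2.39/10) = 1.734, G_1 = 10^(9.09/10) = 8.110
  Stage 2: F_2 = 10^(3.96/10) = 2.489, G_2 = 10^(17.8/10) = 60.26
Friis cascade:
  F = 1.734 + (2.489 − 1)/8.110 = 1.917
NF = 10 log₁₀(1.917) = 2.83 dB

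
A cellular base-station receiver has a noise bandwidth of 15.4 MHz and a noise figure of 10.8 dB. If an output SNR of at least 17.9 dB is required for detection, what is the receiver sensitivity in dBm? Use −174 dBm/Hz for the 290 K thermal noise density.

−73.4 dBm

Sensitivity = −174 + 10 log₁₀(B) + NF + SNR_min
= −174 + 71.88 + 10.8 + 17.9
= −73.42 dBm → −73.4 dBm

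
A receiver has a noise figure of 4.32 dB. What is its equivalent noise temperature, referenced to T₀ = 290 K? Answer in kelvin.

F = 10^(4.32/10) = 2.70396
T_e = (F − 1)·T₀ = (2.70396 − 1) × 290 = 494 K

494 K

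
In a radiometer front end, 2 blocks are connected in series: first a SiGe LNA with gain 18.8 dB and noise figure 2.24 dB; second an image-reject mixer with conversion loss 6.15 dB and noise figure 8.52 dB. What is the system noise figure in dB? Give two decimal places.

2.44 dB

Convert to linear (a loss of L dB is a gain of −L dB): F_i = 10^(NF_i/10), G_i = 10^(G_i,dB/10)
  Stage 1: F_1 = 10^(2.24/10) = 1.675, G_1 = 10^(18.8/10) = 75.86
  Stage 2: F_2 = 10^(8.52/10) = 7.112, G_2 = 10^(−6.15/10) = 0.2427
Friis cascade:
  F = 1.675 + (7.112 − 1)/75.86 = 1.756
NF = 10 log₁₀(1.756) = 2.44 dB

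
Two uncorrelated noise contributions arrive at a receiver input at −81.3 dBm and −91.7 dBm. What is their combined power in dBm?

−80.9 dBm

Convert to linear, add, convert back:
P₁ = 7.41×10⁻¹² W, P₂ = 6.76×10⁻¹³ W
P_tot = 8.09×10⁻¹² W → 10 log₁₀(P_tot / 10⁻³) = −80.9 dBm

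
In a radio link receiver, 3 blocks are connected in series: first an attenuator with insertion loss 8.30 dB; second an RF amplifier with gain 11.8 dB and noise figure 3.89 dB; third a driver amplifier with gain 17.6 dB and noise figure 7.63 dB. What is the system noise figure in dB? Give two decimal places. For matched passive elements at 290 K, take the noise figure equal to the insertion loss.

Convert to linear (a loss of L dB is a gain of −L dB): F_i = 10^(NF_i/10), G_i = 10^(G_i,dB/10)
  Stage 1: F_1 = 10^(8.30/10) = 6.761, G_1 = 10^(−8.30/10) = 0.1479
  Stage 2: F_2 = 10^(3.89/10) = 2.449, G_2 = 10^(11.8/10) = 15.14
  Stage 3: F_3 = 10^(7.63/10) = 5.794, G_3 = 10^(17.6/10) = 57.54
Friis cascade:
  F = 6.761 + (2.449 − 1)/0.1479 + (5.794 − 1)/2.239 = 18.70
NF = 10 log₁₀(18.70) = 12.72 dB

12.72 dB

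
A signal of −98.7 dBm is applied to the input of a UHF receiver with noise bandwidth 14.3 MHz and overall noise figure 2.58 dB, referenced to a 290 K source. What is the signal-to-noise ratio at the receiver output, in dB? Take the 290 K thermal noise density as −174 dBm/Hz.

1.2 dB

Noise floor: N = −174 + 10 log₁₀(B) + NF
10 log₁₀(1.43×10⁷) = 71.55 dB
N = −174 + 71.55 + 2.58 = −99.87 dBm
SNR = P_sig − N = −98.7 − (−99.87) = 1.17 dB → 1.2 dB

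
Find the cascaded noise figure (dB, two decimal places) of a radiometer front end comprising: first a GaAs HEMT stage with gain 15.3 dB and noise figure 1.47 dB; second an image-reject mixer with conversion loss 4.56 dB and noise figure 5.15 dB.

Convert to linear (a loss of L dB is a gain of −L dB): F_i = 10^(NF_i/10), G_i = 10^(G_i,dB/10)
  Stage 1: F_1 = 10^(1.47/10) = 1.403, G_1 = 10^(15.3/10) = 33.88
  Stage 2: F_2 = 10^(5.15/10) = 3.273, G_2 = 10^(−4.56/10) = 0.3499
Friis cascade:
  F = 1.403 + (3.273 − 1)/33.88 = 1.470
NF = 10 log₁₀(1.470) = 1.67 dB

1.67 dB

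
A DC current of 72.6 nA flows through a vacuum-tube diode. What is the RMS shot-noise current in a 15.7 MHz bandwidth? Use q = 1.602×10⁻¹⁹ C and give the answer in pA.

I_n = √(2qI·B)
2qI·B = 2 × 1.602×10⁻¹⁹ × 7.26×10⁻⁸ × 1.57×10⁷ = 3.65×10⁻¹⁹ A²
I_n = √(3.65×10⁻¹⁹) = 6.04×10⁻¹⁰ A = 604 pA

604 pA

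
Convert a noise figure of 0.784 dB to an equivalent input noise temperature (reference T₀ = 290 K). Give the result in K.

57.4 K

F = 10^(0.784/10) = 1.19784
T_e = (F − 1)·T₀ = (1.19784 − 1) × 290 = 57.4 K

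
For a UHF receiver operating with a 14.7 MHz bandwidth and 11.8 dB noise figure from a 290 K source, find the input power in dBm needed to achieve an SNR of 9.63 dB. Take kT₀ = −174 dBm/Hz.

Sensitivity = −174 + 10 log₁₀(B) + NF + SNR_min
= −174 + 71.67 + 11.8 + 9.63
= −80.90 dBm → −80.9 dBm

−80.9 dBm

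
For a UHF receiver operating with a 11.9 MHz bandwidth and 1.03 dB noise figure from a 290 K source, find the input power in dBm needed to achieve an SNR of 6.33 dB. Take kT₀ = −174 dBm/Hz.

−95.9 dBm

Sensitivity = −174 + 10 log₁₀(B) + NF + SNR_min
= −174 + 70.76 + 1.03 + 6.33
= −95.88 dBm → −95.9 dBm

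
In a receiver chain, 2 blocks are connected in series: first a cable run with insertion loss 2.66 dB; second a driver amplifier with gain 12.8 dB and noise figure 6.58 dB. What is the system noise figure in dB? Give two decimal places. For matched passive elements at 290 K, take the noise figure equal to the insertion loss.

Convert to linear (a loss of L dB is a gain of −L dB): F_i = 10^(NF_i/10), G_i = 10^(G_i,dB/10)
  Stage 1: F_1 = 10^(2.66/10) = 1.845, G_1 = 10^(−2.66/10) = 0.5420
  Stage 2: F_2 = 10^(6.58/10) = 4.550, G_2 = 10^(12.8/10) = 19.05
Friis cascade:
  F = 1.845 + (4.550 − 1)/0.5420 = 8.395
NF = 10 log₁₀(8.395) = 9.24 dB

9.24 dB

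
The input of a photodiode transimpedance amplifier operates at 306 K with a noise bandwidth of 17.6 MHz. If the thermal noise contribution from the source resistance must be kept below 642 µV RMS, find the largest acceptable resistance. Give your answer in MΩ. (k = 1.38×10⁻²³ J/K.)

Johnson–Nyquist: V_n = √(4kTRB) ⇒ R = V_n² / (4kTB)
4kTB = 4 × 1.38×10⁻²³ × 306 × 1.76×10⁷ = 2.97×10⁻¹³
R = (6.42×10⁻⁴)² / 2.97×10⁻¹³ = 1.39×10⁶ Ω = 1.39 MΩ

1.39 MΩ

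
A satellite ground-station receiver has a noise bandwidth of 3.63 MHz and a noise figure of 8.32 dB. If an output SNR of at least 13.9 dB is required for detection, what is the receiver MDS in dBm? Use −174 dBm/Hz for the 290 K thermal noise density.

−86.2 dBm

Sensitivity = −174 + 10 log₁₀(B) + NF + SNR_min
= −174 + 65.6 + 8.32 + 13.9
= −86.18 dBm → −86.2 dBm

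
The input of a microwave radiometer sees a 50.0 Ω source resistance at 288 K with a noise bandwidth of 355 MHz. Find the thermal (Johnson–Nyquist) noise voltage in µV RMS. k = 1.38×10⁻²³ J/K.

16.8 µV

V_n = √(4kTRB)
4kTRB = 4 × 1.38×10⁻²³ × 288 × 5.00×10¹ × 3.55×10⁸ = 2.82×10⁻¹⁰ V²
V_n = √(2.82×10⁻¹⁰) = 1.68×10⁻⁵ V = 16.8 µV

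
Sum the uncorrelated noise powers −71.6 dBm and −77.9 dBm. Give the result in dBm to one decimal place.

Convert to linear, add, convert back:
P₁ = 6.92×10⁻¹¹ W, P₂ = 1.62×10⁻¹¹ W
P_tot = 8.54×10⁻¹¹ W → 10 log₁₀(P_tot / 10⁻³) = −70.7 dBm

−70.7 dBm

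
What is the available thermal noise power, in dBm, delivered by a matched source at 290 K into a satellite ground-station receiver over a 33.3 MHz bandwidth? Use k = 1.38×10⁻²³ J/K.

−98.8 dBm

P_n = kTB = 1.38×10⁻²³ × 290 × 3.33×10⁷ = 1.33×10⁻¹³ W
In dBm: 10 log₁₀(1.33×10⁻¹³ / 10⁻³) = −98.8 dBm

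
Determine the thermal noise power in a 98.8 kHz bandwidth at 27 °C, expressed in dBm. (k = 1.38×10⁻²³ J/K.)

−123.9 dBm

T = 27 °C + 273.15 = 300.15 K
P_n = kTB = 1.38×10⁻²³ × 300.15 × 9.88×10⁴ = 4.09×10⁻¹⁶ W
In dBm: 10 log₁₀(4.09×10⁻¹⁶ / 10⁻³) = −123.9 dBm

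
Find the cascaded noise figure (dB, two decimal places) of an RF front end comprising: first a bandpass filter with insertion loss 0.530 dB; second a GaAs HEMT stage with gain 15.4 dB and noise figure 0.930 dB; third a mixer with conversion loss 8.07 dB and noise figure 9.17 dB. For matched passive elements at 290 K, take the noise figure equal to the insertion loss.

Convert to linear (a loss of L dB is a gain of −L dB): F_i = 10^(NF_i/10), G_i = 10^(G_i,dB/10)
  Stage 1: F_1 = 10^(0.530/10) = 1.130, G_1 = 10^(−0.530/10) = 0.8851
  Stage 2: F_2 = 10^(0.930/10) = 1.239, G_2 = 10^(15.4/10) = 34.67
  Stage 3: F_3 = 10^(9.17/10) = 8.260, G_3 = 10^(−8.07/10) = 0.1560
Friis cascade:
  F = 1.130 + (1.239 − 1)/0.8851 + (8.260 − 1)/30.69 = 1.636
NF = 10 log₁₀(1.636) = 2.14 dB

2.14 dB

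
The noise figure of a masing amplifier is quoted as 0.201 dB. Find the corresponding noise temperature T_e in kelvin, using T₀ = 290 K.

13.7 K

F = 10^(0.201/10) = 1.04737
T_e = (F − 1)·T₀ = (1.04737 − 1) × 290 = 13.7 K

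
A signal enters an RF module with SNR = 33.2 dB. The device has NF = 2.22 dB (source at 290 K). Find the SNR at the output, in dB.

30.98 dB

By definition F = SNR_in/SNR_out, so in dB: SNR_out = SNR_in − NF
SNR_out = 33.2 − 2.22 = 30.98 dB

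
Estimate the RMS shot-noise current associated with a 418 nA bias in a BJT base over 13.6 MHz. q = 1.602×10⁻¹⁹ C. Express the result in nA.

I_n = √(2qI·B)
2qI·B = 2 × 1.602×10⁻¹⁹ × 4.18×10⁻⁷ × 1.36×10⁷ = 1.82×10⁻¹⁸ A²
I_n = √(1.82×10⁻¹⁸) = 1.35×10⁻⁹ A = 1.35 nA

1.35 nA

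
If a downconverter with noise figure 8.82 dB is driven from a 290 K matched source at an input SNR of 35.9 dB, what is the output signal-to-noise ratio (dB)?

By definition F = SNR_in/SNR_out, so in dB: SNR_out = SNR_in − NF
SNR_out = 35.9 − 8.82 = 27.08 dB

27.08 dB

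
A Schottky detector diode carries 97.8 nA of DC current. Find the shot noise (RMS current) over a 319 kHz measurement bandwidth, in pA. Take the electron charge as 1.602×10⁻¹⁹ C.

100 pA

I_n = √(2qI·B)
2qI·B = 2 × 1.602×10⁻¹⁹ × 9.78×10⁻⁸ × 3.19×10⁵ = 1.00×10⁻²⁰ A²
I_n = √(1.00×10⁻²⁰) = 1.00×10⁻¹⁰ A = 100 pA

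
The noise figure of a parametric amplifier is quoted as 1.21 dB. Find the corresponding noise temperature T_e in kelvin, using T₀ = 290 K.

F = 10^(1.21/10) = 1.3213
T_e = (F − 1)·T₀ = (1.3213 − 1) × 290 = 93.2 K

93.2 K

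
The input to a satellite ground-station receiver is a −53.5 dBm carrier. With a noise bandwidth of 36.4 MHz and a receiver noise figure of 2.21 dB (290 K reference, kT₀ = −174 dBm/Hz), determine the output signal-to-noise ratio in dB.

42.7 dB

Noise floor: N = −174 + 10 log₁₀(B) + NF
10 log₁₀(3.64×10⁷) = 75.61 dB
N = −174 + 75.61 + 2.21 = −96.18 dBm
SNR = P_sig − N = −53.5 − (−96.18) = 42.68 dB → 42.7 dB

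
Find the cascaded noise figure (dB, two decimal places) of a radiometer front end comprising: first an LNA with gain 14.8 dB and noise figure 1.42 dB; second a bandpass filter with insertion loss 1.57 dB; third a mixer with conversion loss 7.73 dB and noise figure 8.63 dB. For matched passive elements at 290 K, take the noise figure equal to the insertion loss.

2.31 dB

Convert to linear (a loss of L dB is a gain of −L dB): F_i = 10^(NF_i/10), G_i = 10^(G_i,dB/10)
  Stage 1: F_1 = 10^(1.42/10) = 1.387, G_1 = 10^(14.8/10) = 30.20
  Stage 2: F_2 = 10^(1.57/10) = 1.435, G_2 = 10^(−1.57/10) = 0.6966
  Stage 3: F_3 = 10^(8.63/10) = 7.295, G_3 = 10^(−7.73/10) = 0.1687
Friis cascade:
  F = 1.387 + (1.435 − 1)/30.20 + (7.295 − 1)/21.04 = 1.700
NF = 10 log₁₀(1.700) = 2.31 dB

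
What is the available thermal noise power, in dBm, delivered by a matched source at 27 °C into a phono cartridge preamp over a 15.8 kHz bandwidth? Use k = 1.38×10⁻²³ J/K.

T = 27 °C + 273.15 = 300.15 K
P_n = kTB = 1.38×10⁻²³ × 300.15 × 1.58×10⁴ = 6.54×10⁻¹⁷ W
In dBm: 10 log₁₀(6.54×10⁻¹⁷ / 10⁻³) = −131.8 dBm

−131.8 dBm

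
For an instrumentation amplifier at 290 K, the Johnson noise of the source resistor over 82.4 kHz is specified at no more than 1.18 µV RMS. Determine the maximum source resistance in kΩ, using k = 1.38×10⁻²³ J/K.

Johnson–Nyquist: V_n = √(4kTRB) ⇒ R = V_n² / (4kTB)
4kTB = 4 × 1.38×10⁻²³ × 290 × 8.24×10⁴ = 1.32×10⁻¹⁵
R = (1.18×10⁻⁶)² / 1.32×10⁻¹⁵ = 1.06×10³ Ω = 1.06 kΩ

1.06 kΩ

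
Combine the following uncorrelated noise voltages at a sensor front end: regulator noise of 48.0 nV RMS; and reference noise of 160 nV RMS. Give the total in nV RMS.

167 nV

Uncorrelated sources add in power (mean-square): V_tot = √(ΣV_i²)
V_tot = √[(4.80×10⁻⁸)² + (1.60×10⁻⁷)²] = 1.67×10⁻⁷ V = 167 nV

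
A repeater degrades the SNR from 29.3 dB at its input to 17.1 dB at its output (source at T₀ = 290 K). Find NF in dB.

12.2 dB

NF (dB) = SNR_in(dB) − SNR_out(dB) when the source is at T₀
NF = 29.3 − 17.1 = 12.2 dB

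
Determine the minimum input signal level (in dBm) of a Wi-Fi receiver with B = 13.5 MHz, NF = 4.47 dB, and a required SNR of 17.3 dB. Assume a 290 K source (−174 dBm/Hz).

−80.9 dBm

Sensitivity = −174 + 10 log₁₀(B) + NF + SNR_min
= −174 + 71.3 + 4.47 + 17.3
= −80.93 dBm → −80.9 dBm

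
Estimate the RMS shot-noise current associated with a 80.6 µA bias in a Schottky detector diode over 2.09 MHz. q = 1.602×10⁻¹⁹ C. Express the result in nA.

7.35 nA

I_n = √(2qI·B)
2qI·B = 2 × 1.602×10⁻¹⁹ × 8.06×10⁻⁵ × 2.09×10⁶ = 5.40×10⁻¹⁷ A²
I_n = √(5.40×10⁻¹⁷) = 7.35×10⁻⁹ A = 7.35 nA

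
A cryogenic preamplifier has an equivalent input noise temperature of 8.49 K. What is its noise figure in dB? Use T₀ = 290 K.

F = 1 + T_e/T₀ = 1 + 8.49/290 = 1.02928
NF = 10 log₁₀(1.02928) = 0.125 dB

0.125 dB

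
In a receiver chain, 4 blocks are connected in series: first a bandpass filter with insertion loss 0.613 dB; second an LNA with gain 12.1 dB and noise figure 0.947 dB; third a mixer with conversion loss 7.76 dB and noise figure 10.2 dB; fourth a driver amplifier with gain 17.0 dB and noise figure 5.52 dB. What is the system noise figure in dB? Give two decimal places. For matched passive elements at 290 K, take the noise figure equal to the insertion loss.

Convert to linear (a loss of L dB is a gain of −L dB): F_i = 10^(NF_i/10), G_i = 10^(G_i,dB/10)
  Stage 1: F_1 = 10^(0.613/10) = 1.152, G_1 = 10^(−0.613/10) = 0.8684
  Stage 2: F_2 = 10^(0.947/10) = 1.244, G_2 = 10^(12.1/10) = 16.22
  Stage 3: F_3 = 10^(10.2/10) = 10.47, G_3 = 10^(−7.76/10) = 0.1675
  Stage 4: F_4 = 10^(5.52/10) = 3.565, G_4 = 10^(17.0/10) = 50.12
Friis cascade:
  F = 1.152 + (1.244 − 1)/0.8684 + (10.47 − 1)/14.08 + (3.565 − 1)/2.359 = 3.192
NF = 10 log₁₀(3.192) = 5.04 dB

5.04 dB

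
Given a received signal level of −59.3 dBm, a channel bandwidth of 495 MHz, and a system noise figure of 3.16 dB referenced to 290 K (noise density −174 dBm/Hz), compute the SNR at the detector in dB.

24.6 dB

Noise floor: N = −174 + 10 log₁₀(B) + NF
10 log₁₀(4.95×10⁸) = 86.95 dB
N = −174 + 86.95 + 3.16 = −83.89 dBm
SNR = P_sig − N = −59.3 − (−83.89) = 24.59 dB → 24.6 dB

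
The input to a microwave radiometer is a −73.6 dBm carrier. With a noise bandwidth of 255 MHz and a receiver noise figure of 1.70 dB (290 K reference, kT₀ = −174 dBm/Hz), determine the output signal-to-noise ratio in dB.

14.6 dB

Noise floor: N = −174 + 10 log₁₀(B) + NF
10 log₁₀(2.55×10⁸) = 84.07 dB
N = −174 + 84.07 + 1.70 = −88.23 dBm
SNR = P_sig − N = −73.6 − (−88.23) = 14.63 dB → 14.6 dB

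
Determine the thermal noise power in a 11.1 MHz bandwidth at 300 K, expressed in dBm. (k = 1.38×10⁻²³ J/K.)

P_n = kTB = 1.38×10⁻²³ × 300 × 1.11×10⁷ = 4.60×10⁻¹⁴ W
In dBm: 10 log₁₀(4.60×10⁻¹⁴ / 10⁻³) = −103.4 dBm

−103.4 dBm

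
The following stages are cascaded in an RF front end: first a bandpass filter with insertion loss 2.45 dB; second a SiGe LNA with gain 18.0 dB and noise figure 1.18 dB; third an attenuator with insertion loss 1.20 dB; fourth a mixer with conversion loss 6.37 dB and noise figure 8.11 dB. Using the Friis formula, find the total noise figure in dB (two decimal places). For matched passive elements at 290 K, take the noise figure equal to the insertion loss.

Convert to linear (a loss of L dB is a gain of −L dB): F_i = 10^(NF_i/10), G_i = 10^(G_i,dB/10)
  Stage 1: F_1 = 10^(2.45/10) = 1.758, G_1 = 10^(−2.45/10) = 0.5689
  Stage 2: F_2 = 10^(1.18/10) = 1.312, G_2 = 10^(18.0/10) = 63.10
  Stage 3: F_3 = 10^(1.20/10) = 1.318, G_3 = 10^(−1.20/10) = 0.7586
  Stage 4: F_4 = 10^(8.11/10) = 6.471, G_4 = 10^(−6.37/10) = 0.2307
Friis cascade:
  F = 1.758 + (1.312 − 1)/0.5689 + (1.318 − 1)/35.89 + (6.471 − 1)/27.23 = 2.517
NF = 10 log₁₀(2.517) = 4.01 dB

4.01 dB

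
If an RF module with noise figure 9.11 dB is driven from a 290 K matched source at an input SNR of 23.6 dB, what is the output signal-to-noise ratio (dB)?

By definition F = SNR_in/SNR_out, so in dB: SNR_out = SNR_in − NF
SNR_out = 23.6 − 9.11 = 14.49 dB

14.49 dB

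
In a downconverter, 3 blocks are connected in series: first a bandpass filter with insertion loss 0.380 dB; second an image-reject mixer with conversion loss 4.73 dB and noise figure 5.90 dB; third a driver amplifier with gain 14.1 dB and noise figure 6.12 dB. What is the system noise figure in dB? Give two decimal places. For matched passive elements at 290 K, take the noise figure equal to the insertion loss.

11.55 dB

Convert to linear (a loss of L dB is a gain of −L dB): F_i = 10^(NF_i/10), G_i = 10^(G_i,dB/10)
  Stage 1: F_1 = 10^(0.380/10) = 1.091, G_1 = 10^(−0.380/10) = 0.9162
  Stage 2: F_2 = 10^(5.90/10) = 3.890, G_2 = 10^(−4.73/10) = 0.3365
  Stage 3: F_3 = 10^(6.12/10) = 4.093, G_3 = 10^(14.1/10) = 25.70
Friis cascade:
  F = 1.091 + (3.890 − 1)/0.9162 + (4.093 − 1)/0.3083 = 14.28
NF = 10 log₁₀(14.28) = 11.55 dB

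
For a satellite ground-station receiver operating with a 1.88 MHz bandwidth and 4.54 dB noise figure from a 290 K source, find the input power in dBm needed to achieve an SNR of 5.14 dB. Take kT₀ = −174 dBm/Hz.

−101.6 dBm

Sensitivity = −174 + 10 log₁₀(B) + NF + SNR_min
= −174 + 62.74 + 4.54 + 5.14
= −101.58 dBm → −101.6 dBm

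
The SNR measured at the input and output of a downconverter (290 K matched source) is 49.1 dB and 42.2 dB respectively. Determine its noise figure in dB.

6.9 dB

NF (dB) = SNR_in(dB) − SNR_out(dB) when the source is at T₀
NF = 49.1 − 42.2 = 6.9 dB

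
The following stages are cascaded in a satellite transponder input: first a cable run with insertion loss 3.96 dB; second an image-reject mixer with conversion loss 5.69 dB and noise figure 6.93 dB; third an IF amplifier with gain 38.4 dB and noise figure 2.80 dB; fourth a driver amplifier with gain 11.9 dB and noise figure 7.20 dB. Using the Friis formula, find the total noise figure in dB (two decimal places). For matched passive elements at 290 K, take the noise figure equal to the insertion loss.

Convert to linear (a loss of L dB is a gain of −L dB): F_i = 10^(NF_i/10), G_i = 10^(G_i,dB/10)
  Stage 1: F_1 = 10^(3.96/10) = 2.489, G_1 = 10^(−3.96/10) = 0.4018
  Stage 2: F_2 = 10^(6.93/10) = 4.932, G_2 = 10^(−5.69/10) = 0.2698
  Stage 3: F_3 = 10^(2.80/10) = 1.905, G_3 = 10^(38.4/10) = 6918
  Stage 4: F_4 = 10^(7.20/10) = 5.248, G_4 = 10^(11.9/10) = 15.49
Friis cascade:
  F = 2.489 + (4.932 − 1)/0.4018 + (1.905 − 1)/0.1084 + (5.248 − 1)/749.9 = 20.63
NF = 10 log₁₀(20.63) = 13.15 dB

13.15 dB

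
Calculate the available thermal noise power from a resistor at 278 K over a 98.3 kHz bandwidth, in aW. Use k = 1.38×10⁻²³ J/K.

P_n = kTB = 1.38×10⁻²³ × 278 × 9.83×10⁴ = 3.77×10⁻¹⁶ W = 377 aW

377 aW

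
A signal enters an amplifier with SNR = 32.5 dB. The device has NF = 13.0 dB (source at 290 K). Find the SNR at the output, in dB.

By definition F = SNR_in/SNR_out, so in dB: SNR_out = SNR_in − NF
SNR_out = 32.5 − 13.0 = 19.5 dB

19.5 dB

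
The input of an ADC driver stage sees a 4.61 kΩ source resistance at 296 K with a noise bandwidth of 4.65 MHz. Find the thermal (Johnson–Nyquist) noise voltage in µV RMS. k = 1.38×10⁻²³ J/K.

V_n = √(4kTRB)
4kTRB = 4 × 1.38×10⁻²³ × 296 × 4.61×10³ × 4.65×10⁶ = 3.50×10⁻¹⁰ V²
V_n = √(3.50×10⁻¹⁰) = 1.87×10⁻⁵ V = 18.7 µV

18.7 µV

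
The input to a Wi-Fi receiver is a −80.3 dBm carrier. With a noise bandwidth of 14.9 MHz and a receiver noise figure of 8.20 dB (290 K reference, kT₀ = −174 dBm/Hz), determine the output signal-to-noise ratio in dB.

Noise floor: N = −174 + 10 log₁₀(B) + NF
10 log₁₀(1.49×10⁷) = 71.73 dB
N = −174 + 71.73 + 8.20 = −94.07 dBm
SNR = P_sig − N = −80.3 − (−94.07) = 13.77 dB → 13.8 dB

13.8 dB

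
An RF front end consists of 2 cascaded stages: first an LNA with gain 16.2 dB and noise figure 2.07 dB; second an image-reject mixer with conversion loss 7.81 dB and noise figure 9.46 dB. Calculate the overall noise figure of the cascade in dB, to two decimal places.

Convert to linear (a loss of L dB is a gain of −L dB): F_i = 10^(NF_i/10), G_i = 10^(G_i,dB/10)
  Stage 1: F_1 = 10^(2.07/10) = 1.611, G_1 = 10^(16.2/10) = 41.69
  Stage 2: F_2 = 10^(9.46/10) = 8.831, G_2 = 10^(−7.81/10) = 0.1656
Friis cascade:
  F = 1.611 + (8.831 − 1)/41.69 = 1.798
NF = 10 log₁₀(1.798) = 2.55 dB

2.55 dB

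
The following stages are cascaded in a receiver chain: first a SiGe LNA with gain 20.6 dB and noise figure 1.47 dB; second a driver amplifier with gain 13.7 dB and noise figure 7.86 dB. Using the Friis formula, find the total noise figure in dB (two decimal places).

1.61 dB

Convert to linear (a loss of L dB is a gain of −L dB): F_i = 10^(NF_i/10), G_i = 10^(G_i,dB/10)
  Stage 1: F_1 = 10^(1.47/10) = 1.403, G_1 = 10^(20.6/10) = 114.8
  Stage 2: F_2 = 10^(7.86/10) = 6.109, G_2 = 10^(13.7/10) = 23.44
Friis cascade:
  F = 1.403 + (6.109 − 1)/114.8 = 1.447
NF = 10 log₁₀(1.447) = 1.61 dB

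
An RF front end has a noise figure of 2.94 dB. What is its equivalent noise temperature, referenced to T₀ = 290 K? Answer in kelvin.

281 K

F = 10^(2.94/10) = 1.96789
T_e = (F − 1)·T₀ = (1.96789 − 1) × 290 = 281 K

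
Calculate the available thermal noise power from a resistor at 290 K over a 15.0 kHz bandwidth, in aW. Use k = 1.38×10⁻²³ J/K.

60.0 aW

P_n = kTB = 1.38×10⁻²³ × 290 × 1.50×10⁴ = 6.00×10⁻¹⁷ W = 60.0 aW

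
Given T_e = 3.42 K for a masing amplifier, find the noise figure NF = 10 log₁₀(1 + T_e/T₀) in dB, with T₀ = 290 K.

0.051 dB

F = 1 + T_e/T₀ = 1 + 3.42/290 = 1.01179
NF = 10 log₁₀(1.01179) = 0.051 dB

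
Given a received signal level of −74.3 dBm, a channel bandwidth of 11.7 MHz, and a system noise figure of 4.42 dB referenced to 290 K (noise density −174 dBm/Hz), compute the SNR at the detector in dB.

Noise floor: N = −174 + 10 log₁₀(B) + NF
10 log₁₀(1.17×10⁷) = 70.68 dB
N = −174 + 70.68 + 4.42 = −98.90 dBm
SNR = P_sig − N = −74.3 − (−98.90) = 24.60 dB → 24.6 dB

24.6 dB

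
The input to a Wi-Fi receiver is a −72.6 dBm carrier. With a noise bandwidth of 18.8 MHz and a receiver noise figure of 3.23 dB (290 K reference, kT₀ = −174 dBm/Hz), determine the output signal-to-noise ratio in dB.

25.4 dB

Noise floor: N = −174 + 10 log₁₀(B) + NF
10 log₁₀(1.88×10⁷) = 72.74 dB
N = −174 + 72.74 + 3.23 = −98.03 dBm
SNR = P_sig − N = −72.6 − (−98.03) = 25.43 dB → 25.4 dB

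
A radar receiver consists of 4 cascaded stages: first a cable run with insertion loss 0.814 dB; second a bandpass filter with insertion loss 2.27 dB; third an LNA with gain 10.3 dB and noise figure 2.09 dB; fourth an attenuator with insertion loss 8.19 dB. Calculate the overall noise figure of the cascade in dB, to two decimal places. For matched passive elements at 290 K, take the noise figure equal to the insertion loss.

Convert to linear (a loss of L dB is a gain of −L dB): F_i = 10^(NF_i/10), G_i = 10^(G_i,dB/10)
  Stage 1: F_1 = 10^(0.814/10) = 1.206, G_1 = 10^(−0.814/10) = 0.8291
  Stage 2: F_2 = 10^(2.27/10) = 1.687, G_2 = 10^(−2.27/10) = 0.5929
  Stage 3: F_3 = 10^(2.09/10) = 1.618, G_3 = 10^(10.3/10) = 10.72
  Stage 4: F_4 = 10^(8.19/10) = 6.592, G_4 = 10^(−8.19/10) = 0.1517
Friis cascade:
  F = 1.206 + (1.687 − 1)/0.8291 + (1.618 − 1)/0.4916 + (6.592 − 1)/5.267 = 4.353
NF = 10 log₁₀(4.353) = 6.39 dB

6.39 dB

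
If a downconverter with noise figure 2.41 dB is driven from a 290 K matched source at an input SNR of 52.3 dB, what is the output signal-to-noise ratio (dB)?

49.89 dB

By definition F = SNR_in/SNR_out, so in dB: SNR_out = SNR_in − NF
SNR_out = 52.3 − 2.41 = 49.89 dB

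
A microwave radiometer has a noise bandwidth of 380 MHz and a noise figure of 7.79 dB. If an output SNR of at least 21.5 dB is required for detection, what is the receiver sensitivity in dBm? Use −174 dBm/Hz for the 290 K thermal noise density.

Sensitivity = −174 + 10 log₁₀(B) + NF + SNR_min
= −174 + 85.8 + 7.79 + 21.5
= −58.91 dBm → −58.9 dBm

−58.9 dBm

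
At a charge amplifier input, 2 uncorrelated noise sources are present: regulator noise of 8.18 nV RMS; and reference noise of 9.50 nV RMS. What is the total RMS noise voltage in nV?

Uncorrelated sources add in power (mean-square): V_tot = √(ΣV_i²)
V_tot = √[(8.18×10⁻⁹)² + (9.50×10⁻⁹)²] = 1.25×10⁻⁸ V = 12.5 nV

12.5 nV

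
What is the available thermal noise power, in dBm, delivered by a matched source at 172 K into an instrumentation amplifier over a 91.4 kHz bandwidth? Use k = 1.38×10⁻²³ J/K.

−126.6 dBm

P_n = kTB = 1.38×10⁻²³ × 172 × 9.14×10⁴ = 2.17×10⁻¹⁶ W
In dBm: 10 log₁₀(2.17×10⁻¹⁶ / 10⁻³) = −126.6 dBm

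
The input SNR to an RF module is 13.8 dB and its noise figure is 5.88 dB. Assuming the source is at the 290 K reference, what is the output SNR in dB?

7.92 dB

By definition F = SNR_in/SNR_out, so in dB: SNR_out = SNR_in − NF
SNR_out = 13.8 − 5.88 = 7.92 dB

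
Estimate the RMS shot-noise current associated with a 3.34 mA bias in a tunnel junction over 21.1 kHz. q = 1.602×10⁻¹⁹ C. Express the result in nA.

4.75 nA

I_n = √(2qI·B)
2qI·B = 2 × 1.602×10⁻¹⁹ × 3.34×10⁻³ × 2.11×10⁴ = 2.26×10⁻¹⁷ A²
I_n = √(2.26×10⁻¹⁷) = 4.75×10⁻⁹ A = 4.75 nA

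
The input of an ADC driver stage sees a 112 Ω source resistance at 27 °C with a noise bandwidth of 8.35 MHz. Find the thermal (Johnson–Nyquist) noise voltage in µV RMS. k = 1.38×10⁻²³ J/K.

3.94 µV

T = 27 °C + 273.15 = 300.15 K
V_n = √(4kTRB)
4kTRB = 4 × 1.38×10⁻²³ × 300.15 × 1.12×10² × 8.35×10⁶ = 1.55×10⁻¹¹ V²
V_n = √(1.55×10⁻¹¹) = 3.94×10⁻⁶ V = 3.94 µV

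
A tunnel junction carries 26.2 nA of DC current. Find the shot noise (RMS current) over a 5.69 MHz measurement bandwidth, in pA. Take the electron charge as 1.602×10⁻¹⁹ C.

219 pA

I_n = √(2qI·B)
2qI·B = 2 × 1.602×10⁻¹⁹ × 2.62×10⁻⁸ × 5.69×10⁶ = 4.78×10⁻²⁰ A²
I_n = √(4.78×10⁻²⁰) = 2.19×10⁻¹⁰ A = 219 pA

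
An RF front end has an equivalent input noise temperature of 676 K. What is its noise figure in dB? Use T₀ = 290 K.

5.23 dB

F = 1 + T_e/T₀ = 1 + 676/290 = 3.33103
NF = 10 log₁₀(3.33103) = 5.23 dB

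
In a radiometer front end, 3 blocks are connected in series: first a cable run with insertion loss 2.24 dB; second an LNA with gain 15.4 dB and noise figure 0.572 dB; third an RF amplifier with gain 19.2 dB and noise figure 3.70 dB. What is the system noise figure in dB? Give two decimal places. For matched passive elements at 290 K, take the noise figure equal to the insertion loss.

2.96 dB

Convert to linear (a loss of L dB is a gain of −L dB): F_i = 10^(NF_i/10), G_i = 10^(G_i,dB/10)
  Stage 1: F_1 = 10^(2.24/10) = 1.675, G_1 = 10^(−2.24/10) = 0.5970
  Stage 2: F_2 = 10^(0.572/10) = 1.141, G_2 = 10^(15.4/10) = 34.67
  Stage 3: F_3 = 10^(3.70/10) = 2.344, G_3 = 10^(19.2/10) = 83.18
Friis cascade:
  F = 1.675 + (1.141 − 1)/0.5970 + (2.344 − 1)/20.70 = 1.976
NF = 10 log₁₀(1.976) = 2.96 dB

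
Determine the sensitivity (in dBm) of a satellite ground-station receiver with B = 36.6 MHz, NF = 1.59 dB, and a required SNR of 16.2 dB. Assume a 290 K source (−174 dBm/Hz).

−80.6 dBm

Sensitivity = −174 + 10 log₁₀(B) + NF + SNR_min
= −174 + 75.63 + 1.59 + 16.2
= −80.58 dBm → −80.6 dBm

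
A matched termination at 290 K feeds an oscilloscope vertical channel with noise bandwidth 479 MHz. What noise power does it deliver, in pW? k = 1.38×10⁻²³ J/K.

P_n = kTB = 1.38×10⁻²³ × 290 × 4.79×10⁸ = 1.92×10⁻¹² W = 1.92 pW

1.92 pW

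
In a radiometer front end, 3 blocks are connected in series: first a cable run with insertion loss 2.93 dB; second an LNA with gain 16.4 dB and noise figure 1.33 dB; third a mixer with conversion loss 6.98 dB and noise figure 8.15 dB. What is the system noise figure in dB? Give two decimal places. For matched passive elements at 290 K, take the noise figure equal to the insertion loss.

Convert to linear (a loss of L dB is a gain of −L dB): F_i = 10^(NF_i/10), G_i = 10^(G_i,dB/10)
  Stage 1: F_1 = 10^(2.93/10) = 1.963, G_1 = 10^(−2.93/10) = 0.5093
  Stage 2: F_2 = 10^(1.33/10) = 1.358, G_2 = 10^(16.4/10) = 43.65
  Stage 3: F_3 = 10^(8.15/10) = 6.531, G_3 = 10^(−6.98/10) = 0.2004
Friis cascade:
  F = 1.963 + (1.358 − 1)/0.5093 + (6.531 − 1)/22.23 = 2.916
NF = 10 log₁₀(2.916) = 4.65 dB

4.65 dB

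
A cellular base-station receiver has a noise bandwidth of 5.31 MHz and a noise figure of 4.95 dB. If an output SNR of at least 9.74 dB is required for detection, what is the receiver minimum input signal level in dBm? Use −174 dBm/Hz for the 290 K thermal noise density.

Sensitivity = −174 + 10 log₁₀(B) + NF + SNR_min
= −174 + 67.25 + 4.95 + 9.74
= −92.06 dBm → −92.1 dBm

−92.1 dBm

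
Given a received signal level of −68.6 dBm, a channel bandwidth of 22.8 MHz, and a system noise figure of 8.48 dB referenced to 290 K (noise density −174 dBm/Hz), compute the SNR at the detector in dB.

23.3 dB

Noise floor: N = −174 + 10 log₁₀(B) + NF
10 log₁₀(2.28×10⁷) = 73.58 dB
N = −174 + 73.58 + 8.48 = −91.94 dBm
SNR = P_sig − N = −68.6 − (−91.94) = 23.34 dB → 23.3 dB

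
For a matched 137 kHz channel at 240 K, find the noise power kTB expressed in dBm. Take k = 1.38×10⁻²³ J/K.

−123.4 dBm

P_n = kTB = 1.38×10⁻²³ × 240 × 1.37×10⁵ = 4.54×10⁻¹⁶ W
In dBm: 10 log₁₀(4.54×10⁻¹⁶ / 10⁻³) = −123.4 dBm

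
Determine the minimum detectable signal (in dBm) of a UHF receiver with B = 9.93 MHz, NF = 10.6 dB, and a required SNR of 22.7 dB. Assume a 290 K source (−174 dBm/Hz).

−70.7 dBm

Sensitivity = −174 + 10 log₁₀(B) + NF + SNR_min
= −174 + 69.97 + 10.6 + 22.7
= −70.73 dBm → −70.7 dBm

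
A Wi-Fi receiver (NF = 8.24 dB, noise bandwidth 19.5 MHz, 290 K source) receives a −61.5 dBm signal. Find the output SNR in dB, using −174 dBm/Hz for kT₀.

Noise floor: N = −174 + 10 log₁₀(B) + NF
10 log₁₀(1.95×10⁷) = 72.9 dB
N = −174 + 72.9 + 8.24 = −92.86 dBm
SNR = P_sig − N = −61.5 − (−92.86) = 31.36 dB → 31.4 dB

31.4 dB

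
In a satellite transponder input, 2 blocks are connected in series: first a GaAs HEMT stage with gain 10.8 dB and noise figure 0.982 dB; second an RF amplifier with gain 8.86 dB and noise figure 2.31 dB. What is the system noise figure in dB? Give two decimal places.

Convert to linear (a loss of L dB is a gain of −L dB): F_i = 10^(NF_i/10), G_i = 10^(G_i,dB/10)
  Stage 1: F_1 = 10^(0.982/10) = 1.254, G_1 = 10^(10.8/10) = 12.02
  Stage 2: F_2 = 10^(2.31/10) = 1.702, G_2 = 10^(8.86/10) = 7.691
Friis cascade:
  F = 1.254 + (1.702 − 1)/12.02 = 1.312
NF = 10 log₁₀(1.312) = 1.18 dB

1.18 dB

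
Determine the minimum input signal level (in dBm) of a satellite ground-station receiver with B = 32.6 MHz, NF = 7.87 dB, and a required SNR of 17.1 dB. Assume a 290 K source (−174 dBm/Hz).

−73.9 dBm

Sensitivity = −174 + 10 log₁₀(B) + NF + SNR_min
= −174 + 75.13 + 7.87 + 17.1
= −73.90 dBm → −73.9 dBm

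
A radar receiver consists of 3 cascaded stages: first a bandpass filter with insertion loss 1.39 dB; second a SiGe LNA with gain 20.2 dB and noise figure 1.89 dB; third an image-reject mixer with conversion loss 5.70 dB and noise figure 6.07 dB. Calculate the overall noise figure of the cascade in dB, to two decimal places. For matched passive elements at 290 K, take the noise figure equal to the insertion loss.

Convert to linear (a loss of L dB is a gain of −L dB): F_i = 10^(NF_i/10), G_i = 10^(G_i,dB/10)
  Stage 1: F_1 = 10^(1.39/10) = 1.377, G_1 = 10^(−1.39/10) = 0.7261
  Stage 2: F_2 = 10^(1.89/10) = 1.545, G_2 = 10^(20.2/10) = 104.7
  Stage 3: F_3 = 10^(6.07/10) = 4.046, G_3 = 10^(−5.70/10) = 0.2692
Friis cascade:
  F = 1.377 + (1.545 − 1)/0.7261 + (4.046 − 1)/76.03 = 2.168
NF = 10 log₁₀(2.168) = 3.36 dB

3.36 dB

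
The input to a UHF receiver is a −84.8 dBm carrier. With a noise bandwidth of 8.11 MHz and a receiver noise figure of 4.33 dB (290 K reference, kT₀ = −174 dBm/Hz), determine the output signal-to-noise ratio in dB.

Noise floor: N = −174 + 10 log₁₀(B) + NF
10 log₁₀(8.11×10⁶) = 69.09 dB
N = −174 + 69.09 + 4.33 = −100.58 dBm
SNR = P_sig − N = −84.8 − (−100.58) = 15.78 dB → 15.8 dB

15.8 dB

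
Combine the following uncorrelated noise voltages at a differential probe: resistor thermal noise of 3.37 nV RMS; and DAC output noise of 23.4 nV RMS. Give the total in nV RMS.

Uncorrelated sources add in power (mean-square): V_tot = √(ΣV_i²)
V_tot = √[(3.37×10⁻⁹)² + (2.34×10⁻⁸)²] = 2.36×10⁻⁸ V = 23.6 nV

23.6 nV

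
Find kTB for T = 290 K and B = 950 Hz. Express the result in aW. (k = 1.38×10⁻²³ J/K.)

P_n = kTB = 1.38×10⁻²³ × 290 × 9.50×10² = 3.80×10⁻¹⁸ W = 3.80 aW

3.80 aW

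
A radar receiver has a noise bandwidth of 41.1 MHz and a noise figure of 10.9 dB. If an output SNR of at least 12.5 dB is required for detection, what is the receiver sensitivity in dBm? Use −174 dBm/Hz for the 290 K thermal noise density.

Sensitivity = −174 + 10 log₁₀(B) + NF + SNR_min
= −174 + 76.14 + 10.9 + 12.5
= −74.46 dBm → −74.5 dBm

−74.5 dBm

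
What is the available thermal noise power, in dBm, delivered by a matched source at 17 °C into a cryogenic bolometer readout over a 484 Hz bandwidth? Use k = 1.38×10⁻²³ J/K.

−147.1 dBm

T = 17 °C + 273.15 = 290.15 K
P_n = kTB = 1.38×10⁻²³ × 290.15 × 4.84×10² = 1.94×10⁻¹⁸ W
In dBm: 10 log₁₀(1.94×10⁻¹⁸ / 10⁻³) = −147.1 dBm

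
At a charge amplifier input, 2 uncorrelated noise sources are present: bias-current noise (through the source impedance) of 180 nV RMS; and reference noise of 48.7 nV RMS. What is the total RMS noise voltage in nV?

Uncorrelated sources add in power (mean-square): V_tot = √(ΣV_i²)
V_tot = √[(1.80×10⁻⁷)² + (4.87×10⁻⁸)²] = 1.86×10⁻⁷ V = 186 nV

186 nV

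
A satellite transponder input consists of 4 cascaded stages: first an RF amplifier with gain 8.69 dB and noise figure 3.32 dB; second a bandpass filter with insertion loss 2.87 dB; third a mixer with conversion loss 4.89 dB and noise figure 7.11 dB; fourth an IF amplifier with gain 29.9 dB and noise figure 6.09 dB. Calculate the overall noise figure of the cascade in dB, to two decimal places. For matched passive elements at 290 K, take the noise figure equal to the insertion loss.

Convert to linear (a loss of L dB is a gain of −L dB): F_i = 10^(NF_i/10), G_i = 10^(G_i,dB/10)
  Stage 1: F_1 = 10^(3.32/10) = 2.148, G_1 = 10^(8.69/10) = 7.396
  Stage 2: F_2 = 10^(2.87/10) = 1.936, G_2 = 10^(−2.87/10) = 0.5164
  Stage 3: F_3 = 10^(7.11/10) = 5.140, G_3 = 10^(−4.89/10) = 0.3243
  Stage 4: F_4 = 10^(6.09/10) = 4.064, G_4 = 10^(29.9/10) = 977.2
Friis cascade:
  F = 2.148 + (1.936 − 1)/7.396 + (5.140 − 1)/3.819 + (4.064 − 1)/1.239 = 5.832
NF = 10 log₁₀(5.832) = 7.66 dB

7.66 dB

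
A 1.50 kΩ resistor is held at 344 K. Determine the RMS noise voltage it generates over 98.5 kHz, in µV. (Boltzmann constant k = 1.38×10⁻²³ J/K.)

1.67 µV

V_n = √(4kTRB)
4kTRB = 4 × 1.38×10⁻²³ × 344 × 1.50×10³ × 9.85×10⁴ = 2.81×10⁻¹² V²
V_n = √(2.81×10⁻¹²) = 1.67×10⁻⁶ V = 1.67 µV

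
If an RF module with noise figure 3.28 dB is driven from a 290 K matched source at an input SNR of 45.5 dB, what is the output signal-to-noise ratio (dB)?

By definition F = SNR_in/SNR_out, so in dB: SNR_out = SNR_in − NF
SNR_out = 45.5 − 3.28 = 42.22 dB

42.22 dB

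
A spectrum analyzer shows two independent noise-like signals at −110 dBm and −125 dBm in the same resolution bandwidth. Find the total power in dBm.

−109.9 dBm

Convert to linear, add, convert back:
P₁ = 1.00×10⁻¹⁴ W, P₂ = 3.16×10⁻¹⁶ W
P_tot = 1.03×10⁻¹⁴ W → 10 log₁₀(P_tot / 10⁻³) = −109.9 dBm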